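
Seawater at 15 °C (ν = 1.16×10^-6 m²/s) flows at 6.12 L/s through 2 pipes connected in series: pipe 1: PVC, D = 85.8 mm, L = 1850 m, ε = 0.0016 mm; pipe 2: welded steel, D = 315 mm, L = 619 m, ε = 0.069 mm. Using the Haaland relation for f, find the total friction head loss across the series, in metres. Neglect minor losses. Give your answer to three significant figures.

Pipe 1: V = 1.058 m/s, Re = 7.83×10^4, ε/D = 1.86×10^-5, f = 0.01883, h_1 = f(L/D)V²/2g = 23.19 m
Pipe 2: V = 0.07853 m/s, Re = 2.13×10^4, ε/D = 2.19×10^-4, f = 0.02573, h_2 = f(L/D)V²/2g = 0.01589 m
Series → Q common, losses add: H = Σh = 23.20 m

H ≈ 23.2 m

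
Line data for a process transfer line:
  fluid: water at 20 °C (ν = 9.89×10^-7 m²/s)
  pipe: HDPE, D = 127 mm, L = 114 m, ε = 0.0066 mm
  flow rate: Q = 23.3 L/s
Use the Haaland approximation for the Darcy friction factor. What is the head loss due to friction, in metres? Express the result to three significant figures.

V = 4Q/(πD²) = 4·0.0233/(π·0.127²) = 1.839 m/s
Re = VD/ν = 1.839·0.127/9.89×10^-7 = 2.36×10^5 → turbulent
ε/D = 0.0066/127 = 5.20×10^-5
Haaland: f = 0.01540
h_f = f(L/D)V²/(2g) = 0.01540·(114/0.127)·1.839²/(2·9.81) = 2.383 m

h_f ≈ 2.38 m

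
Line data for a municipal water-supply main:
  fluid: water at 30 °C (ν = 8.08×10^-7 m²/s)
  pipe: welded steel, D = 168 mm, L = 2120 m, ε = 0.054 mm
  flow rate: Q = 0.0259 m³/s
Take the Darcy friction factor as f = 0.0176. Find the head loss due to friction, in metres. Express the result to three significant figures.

h_f ≈ 15.5 m

V = 4Q/(πD²) = 4·0.0259/(π·0.168²) = 1.168 m/s
h_f = f(L/D)V²/(2g) = 0.01760·(2120/0.168)·1.168²/(2·9.81) = 15.45 m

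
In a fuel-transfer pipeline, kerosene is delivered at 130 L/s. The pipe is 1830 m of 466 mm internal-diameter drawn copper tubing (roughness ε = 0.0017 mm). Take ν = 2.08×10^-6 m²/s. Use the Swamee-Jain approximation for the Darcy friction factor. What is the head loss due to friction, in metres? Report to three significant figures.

h_f ≈ 1.87 m

V = 4Q/(πD²) = 4·0.130/(π·0.466²) = 0.7622 m/s
Re = VD/ν = 0.7622·0.466/2.08×10^-6 = 1.71×10^5 → turbulent
ε/D = 0.0017/466 = 3.65×10^-6
Swamee-Jain: f = 0.01605
h_f = f(L/D)V²/(2g) = 0.01605·(1830/0.466)·0.7622²/(2·9.81) = 1.867 m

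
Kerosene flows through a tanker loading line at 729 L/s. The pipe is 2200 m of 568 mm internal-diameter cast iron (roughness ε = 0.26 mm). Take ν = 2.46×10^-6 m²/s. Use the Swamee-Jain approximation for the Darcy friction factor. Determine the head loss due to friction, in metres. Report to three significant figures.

h_f ≈ 28.2 m

V = 4Q/(πD²) = 4·0.729/(π·0.568²) = 2.877 m/s
Re = VD/ν = 2.877·0.568/2.46×10^-6 = 6.64×10^5 → turbulent
ε/D = 0.26/568 = 4.58×10^-4
Swamee-Jain: f = 0.01727
h_f = f(L/D)V²/(2g) = 0.01727·(2200/0.568)·2.877²/(2·9.81) = 28.22 m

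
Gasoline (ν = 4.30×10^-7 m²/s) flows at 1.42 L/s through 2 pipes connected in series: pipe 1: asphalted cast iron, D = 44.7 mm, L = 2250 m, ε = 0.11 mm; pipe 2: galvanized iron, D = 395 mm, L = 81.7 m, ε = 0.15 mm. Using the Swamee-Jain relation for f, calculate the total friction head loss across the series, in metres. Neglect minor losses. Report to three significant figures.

Pipe 1: V = 0.9049 m/s, Re = 9.41×10^4, ε/D = 0.00246, f = 0.02658, h_1 = f(L/D)V²/2g = 55.83 m
Pipe 2: V = 0.01159 m/s, Re = 1.06×10^4, ε/D = 3.80×10^-4, f = 0.03113, h_2 = f(L/D)V²/2g = 4.406×10^-5 m
Series → Q common, losses add: H = Σh = 55.83 m

H ≈ 55.8 m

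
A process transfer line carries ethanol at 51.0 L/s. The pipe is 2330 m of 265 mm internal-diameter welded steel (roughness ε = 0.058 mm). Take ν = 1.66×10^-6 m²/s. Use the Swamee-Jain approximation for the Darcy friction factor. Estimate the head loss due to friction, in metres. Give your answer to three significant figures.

h_f ≈ 6.89 m

V = 4Q/(πD²) = 4·0.0510/(π·0.265²) = 0.9247 m/s
Re = VD/ν = 0.9247·0.265/1.66×10^-6 = 1.48×10^5 → turbulent
ε/D = 0.058/265 = 2.19×10^-4
Swamee-Jain: f = 0.01799
h_f = f(L/D)V²/(2g) = 0.01799·(2330/0.265)·0.9247²/(2·9.81) = 6.892 m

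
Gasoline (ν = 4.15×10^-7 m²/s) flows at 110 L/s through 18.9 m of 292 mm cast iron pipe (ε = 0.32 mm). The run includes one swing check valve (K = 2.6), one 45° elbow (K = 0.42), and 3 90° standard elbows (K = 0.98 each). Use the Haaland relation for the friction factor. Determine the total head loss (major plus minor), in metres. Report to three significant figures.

H_L ≈ 1.00 m

V = 4Q/(πD²) = 1.643 m/s; V²/2g = 0.1375 m
Re = 1.16×10^6, ε/D = 0.00110 → f = 0.02034 (Haaland)
Major: h_f = f(L/D)·V²/2g = 0.02034·64.73·0.1375 = 0.1810 m
Minor: ΣK = 5.96; h_m = ΣK·V²/2g = 0.8196 m
Total H_L = 0.1810 + 0.8196 = 1.001 m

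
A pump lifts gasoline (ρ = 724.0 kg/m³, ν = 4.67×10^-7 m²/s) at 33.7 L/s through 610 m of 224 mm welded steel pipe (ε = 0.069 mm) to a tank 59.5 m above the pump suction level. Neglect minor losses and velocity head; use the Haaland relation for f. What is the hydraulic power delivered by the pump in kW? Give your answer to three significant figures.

P_hyd ≈ 14.6 kW

V = 4Q/(πD²) = 0.8552 m/s; Re = 4.10×10^5; ε/D = 3.08×10^-4; f = 0.01644
h_f = f(L/D)V²/2g = 1.669 m
Total head H = z + h_f = 59.5 + 1.669 = 61.17 m
P_hyd = ρgQH = 724.0·9.81·0.0337·61.17 = 14.64 kW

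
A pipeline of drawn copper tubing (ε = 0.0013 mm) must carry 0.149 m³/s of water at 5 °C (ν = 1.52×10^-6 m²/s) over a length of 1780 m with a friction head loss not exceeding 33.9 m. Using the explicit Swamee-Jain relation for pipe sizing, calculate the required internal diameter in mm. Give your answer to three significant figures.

Swamee-Jain (Type III): D = 0.66·[ε^1.25·(LQ²/(gh_f))^4.75 + ν·Q^9.4·(L/(gh_f))^5.2]^0.04
LQ²/(gh_f) = 0.1188; L/(gh_f) = 5.352
Term 1 = ε^1.25·(…)^4.75 = 1.77×10^-12; Term 2 = ν·Q^9.4·(…)^5.2 = 1.58×10^-10
D = 0.66·(1.77×10^-12 + 1.58×10^-10)^0.04 = 0.2677 m = 268 mm
Check: V = 2.65 m/s, Re = 4.66×10^5, f = 0.01333, h_f = 31.7 m ≈ 33.9 m ✓

D ≈ 268 mm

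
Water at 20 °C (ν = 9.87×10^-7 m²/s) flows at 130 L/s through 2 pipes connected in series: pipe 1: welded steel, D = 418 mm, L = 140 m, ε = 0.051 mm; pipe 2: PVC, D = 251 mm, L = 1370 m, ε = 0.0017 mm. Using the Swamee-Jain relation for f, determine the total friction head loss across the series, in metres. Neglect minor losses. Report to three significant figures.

Pipe 1: V = 0.9473 m/s, Re = 4.01×10^5, ε/D = 1.22×10^-4, f = 0.01509, h_1 = f(L/D)V²/2g = 0.2311 m
Pipe 2: V = 2.627 m/s, Re = 6.68×10^5, ε/D = 6.77×10^-6, f = 0.01257, h_2 = f(L/D)V²/2g = 24.13 m
Series → Q common, losses add: H = Σh = 24.37 m

H ≈ 24.4 m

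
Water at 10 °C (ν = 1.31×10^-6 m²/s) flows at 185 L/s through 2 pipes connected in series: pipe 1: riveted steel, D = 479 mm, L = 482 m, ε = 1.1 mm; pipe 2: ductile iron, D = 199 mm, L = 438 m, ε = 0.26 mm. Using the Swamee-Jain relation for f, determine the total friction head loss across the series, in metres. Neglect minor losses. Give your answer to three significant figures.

Pipe 1: V = 1.027 m/s, Re = 3.75×10^5, ε/D = 0.00230, f = 0.02488, h_1 = f(L/D)V²/2g = 1.345 m
Pipe 2: V = 5.948 m/s, Re = 9.04×10^5, ε/D = 0.00131, f = 0.02134, h_2 = f(L/D)V²/2g = 84.72 m
Series → Q common, losses add: H = Σh = 86.06 m

H ≈ 86.1 m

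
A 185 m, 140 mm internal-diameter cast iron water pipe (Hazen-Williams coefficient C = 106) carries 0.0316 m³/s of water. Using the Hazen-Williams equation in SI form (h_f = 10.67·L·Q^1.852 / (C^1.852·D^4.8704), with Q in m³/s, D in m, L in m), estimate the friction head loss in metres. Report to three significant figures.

h_f = 10.67·185·0.0316^1.852 / (106^1.852·0.140^4.8704) = 8.406 m

h_f ≈ 8.41 m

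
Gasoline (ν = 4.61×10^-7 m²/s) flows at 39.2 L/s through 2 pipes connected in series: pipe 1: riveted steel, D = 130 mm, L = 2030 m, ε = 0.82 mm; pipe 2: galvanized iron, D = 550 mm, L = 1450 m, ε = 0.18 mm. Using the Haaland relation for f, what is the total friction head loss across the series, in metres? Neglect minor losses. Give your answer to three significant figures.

H ≈ 228 m

Pipe 1: V = 2.953 m/s, Re = 8.33×10^5, ε/D = 0.00631, f = 0.03278, h_1 = f(L/D)V²/2g = 227.5 m
Pipe 2: V = 0.1650 m/s, Re = 1.97×10^5, ε/D = 3.27×10^-4, f = 0.01770, h_2 = f(L/D)V²/2g = 0.06475 m
Series → Q common, losses add: H = Σh = 227.6 m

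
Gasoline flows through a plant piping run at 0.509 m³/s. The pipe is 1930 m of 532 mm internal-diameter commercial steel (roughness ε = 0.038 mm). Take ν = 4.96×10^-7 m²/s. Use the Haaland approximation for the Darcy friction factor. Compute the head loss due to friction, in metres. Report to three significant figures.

h_f ≈ 11.7 m

V = 4Q/(πD²) = 4·0.509/(π·0.532²) = 2.290 m/s
Re = VD/ν = 2.290·0.532/4.96×10^-7 = 2.46×10^6 → turbulent
ε/D = 0.038/532 = 7.14×10^-5
Haaland: f = 0.01204
h_f = f(L/D)V²/(2g) = 0.01204·(1930/0.532)·2.290²/(2·9.81) = 11.68 m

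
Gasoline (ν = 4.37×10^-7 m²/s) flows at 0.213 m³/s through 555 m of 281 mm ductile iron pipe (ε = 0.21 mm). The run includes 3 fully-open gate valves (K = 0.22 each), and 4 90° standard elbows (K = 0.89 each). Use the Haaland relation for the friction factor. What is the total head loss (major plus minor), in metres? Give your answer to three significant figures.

V = 4Q/(πD²) = 3.435 m/s; V²/2g = 0.6013 m
Re = 2.21×10^6, ε/D = 7.47×10^-4 → f = 0.01850 (Haaland)
Major: h_f = f(L/D)·V²/2g = 0.01850·1975·0.6013 = 21.97 m
Minor: ΣK = 4.22; h_m = ΣK·V²/2g = 2.537 m
Total H_L = 21.97 + 2.537 = 24.51 m

H_L ≈ 24.5 m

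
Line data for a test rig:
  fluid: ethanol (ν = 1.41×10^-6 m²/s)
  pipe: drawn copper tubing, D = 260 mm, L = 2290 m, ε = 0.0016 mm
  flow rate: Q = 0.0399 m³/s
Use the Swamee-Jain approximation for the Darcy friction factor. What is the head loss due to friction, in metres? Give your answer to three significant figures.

V = 4Q/(πD²) = 4·0.0399/(π·0.260²) = 0.7515 m/s
Re = VD/ν = 0.7515·0.260/1.41×10^-6 = 1.39×10^5 → turbulent
ε/D = 0.0016/260 = 6.15×10^-6
Swamee-Jain: f = 0.01675
h_f = f(L/D)V²/(2g) = 0.01675·(2290/0.260)·0.7515²/(2·9.81) = 4.247 m

h_f ≈ 4.25 m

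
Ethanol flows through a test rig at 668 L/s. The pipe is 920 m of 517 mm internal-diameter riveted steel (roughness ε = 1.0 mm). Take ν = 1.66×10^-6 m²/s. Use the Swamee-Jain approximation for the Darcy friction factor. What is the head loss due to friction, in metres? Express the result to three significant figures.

V = 4Q/(πD²) = 4·0.668/(π·0.517²) = 3.182 m/s
Re = VD/ν = 3.182·0.517/1.66×10^-6 = 9.91×10^5 → turbulent
ε/D = 1.0/517 = 0.00193
Swamee-Jain: f = 0.02348
h_f = f(L/D)V²/(2g) = 0.02348·(920/0.517)·3.182²/(2·9.81) = 21.56 m

h_f ≈ 21.6 m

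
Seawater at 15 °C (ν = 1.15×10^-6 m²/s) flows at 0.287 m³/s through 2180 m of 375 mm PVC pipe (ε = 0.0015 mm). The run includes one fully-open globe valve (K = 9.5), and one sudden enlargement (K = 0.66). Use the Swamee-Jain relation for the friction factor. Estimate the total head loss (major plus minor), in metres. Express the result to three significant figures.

V = 4Q/(πD²) = 2.599 m/s; V²/2g = 0.3442 m
Re = 8.47×10^5, ε/D = 4.00×10^-6 → f = 0.01203 (Swamee-Jain)
Major: h_f = f(L/D)·V²/2g = 0.01203·5813·0.3442 = 24.07 m
Minor: ΣK = 10.2; h_m = ΣK·V²/2g = 3.497 m
Total H_L = 24.07 + 3.497 = 27.56 m

H_L ≈ 27.6 m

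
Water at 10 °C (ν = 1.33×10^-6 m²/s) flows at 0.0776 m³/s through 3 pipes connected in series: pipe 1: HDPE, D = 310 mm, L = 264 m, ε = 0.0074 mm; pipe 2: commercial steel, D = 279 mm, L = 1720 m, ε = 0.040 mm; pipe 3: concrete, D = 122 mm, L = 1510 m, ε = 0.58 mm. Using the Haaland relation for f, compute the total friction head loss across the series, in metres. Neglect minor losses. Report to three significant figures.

H ≈ 846 m

Pipe 1: V = 1.028 m/s, Re = 2.40×10^5, ε/D = 2.39×10^-5, f = 0.01514, h_1 = f(L/D)V²/2g = 0.6946 m
Pipe 2: V = 1.269 m/s, Re = 2.66×10^5, ε/D = 1.43×10^-4, f = 0.01584, h_2 = f(L/D)V²/2g = 8.021 m
Pipe 3: V = 6.638 m/s, Re = 6.09×10^5, ε/D = 0.00475, f = 0.03012, h_3 = f(L/D)V²/2g = 837.2 m
Series → Q common, losses add: H = Σh = 845.9 m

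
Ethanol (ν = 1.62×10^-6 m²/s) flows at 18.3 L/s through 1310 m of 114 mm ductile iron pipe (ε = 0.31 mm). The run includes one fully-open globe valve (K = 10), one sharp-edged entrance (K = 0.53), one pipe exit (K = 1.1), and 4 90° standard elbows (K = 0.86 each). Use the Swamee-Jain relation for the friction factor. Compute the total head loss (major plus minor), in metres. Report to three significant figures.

V = 4Q/(πD²) = 1.793 m/s; V²/2g = 0.1638 m
Re = 1.26×10^5, ε/D = 0.00272 → f = 0.02680 (Swamee-Jain)
Major: h_f = f(L/D)·V²/2g = 0.02680·11491·0.1638 = 50.45 m
Minor: ΣK = 15.1; h_m = ΣK·V²/2g = 2.469 m
Total H_L = 50.45 + 2.469 = 52.92 m

H_L ≈ 52.9 m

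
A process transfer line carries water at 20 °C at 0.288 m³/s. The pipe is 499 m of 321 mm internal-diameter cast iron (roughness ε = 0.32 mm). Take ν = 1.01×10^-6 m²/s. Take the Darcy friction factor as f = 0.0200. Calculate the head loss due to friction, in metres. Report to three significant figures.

V = 4Q/(πD²) = 4·0.288/(π·0.321²) = 3.559 m/s
h_f = f(L/D)V²/(2g) = 0.02000·(499/0.321)·3.559²/(2·9.81) = 20.07 m

h_f ≈ 20.1 m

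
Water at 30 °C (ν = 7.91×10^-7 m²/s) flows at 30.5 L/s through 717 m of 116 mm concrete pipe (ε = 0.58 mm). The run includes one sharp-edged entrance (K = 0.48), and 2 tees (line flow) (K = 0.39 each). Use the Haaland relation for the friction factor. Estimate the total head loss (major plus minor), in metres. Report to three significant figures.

V = 4Q/(πD²) = 2.886 m/s; V²/2g = 0.4245 m
Re = 4.23×10^5, ε/D = 0.00500 → f = 0.03063 (Haaland)
Major: h_f = f(L/D)·V²/2g = 0.03063·6181·0.4245 = 80.38 m
Minor: ΣK = 1.26; h_m = ΣK·V²/2g = 0.5349 m
Total H_L = 80.38 + 0.5349 = 80.92 m

H_L ≈ 80.9 m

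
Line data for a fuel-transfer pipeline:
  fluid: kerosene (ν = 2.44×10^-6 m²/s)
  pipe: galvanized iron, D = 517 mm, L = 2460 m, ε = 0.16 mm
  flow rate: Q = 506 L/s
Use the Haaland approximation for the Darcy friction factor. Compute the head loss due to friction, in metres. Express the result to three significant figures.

V = 4Q/(πD²) = 4·0.506/(π·0.517²) = 2.410 m/s
Re = VD/ν = 2.410·0.517/2.44×10^-6 = 5.11×10^5 → turbulent
ε/D = 0.16/517 = 3.09×10^-4
Haaland: f = 0.01621
h_f = f(L/D)V²/(2g) = 0.01621·(2460/0.517)·2.410²/(2·9.81) = 22.84 m

h_f ≈ 22.8 m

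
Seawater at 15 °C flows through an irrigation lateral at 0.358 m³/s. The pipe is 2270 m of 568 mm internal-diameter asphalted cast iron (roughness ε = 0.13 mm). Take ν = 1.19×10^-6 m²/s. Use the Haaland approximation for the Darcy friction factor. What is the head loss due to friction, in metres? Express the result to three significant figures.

V = 4Q/(πD²) = 4·0.358/(π·0.568²) = 1.413 m/s
Re = VD/ν = 1.413·0.568/1.19×10^-6 = 6.74×10^5 → turbulent
ε/D = 0.13/568 = 2.29×10^-4
Haaland: f = 0.01523
h_f = f(L/D)V²/(2g) = 0.01523·(2270/0.568)·1.413²/(2·9.81) = 6.194 m

h_f ≈ 6.19 m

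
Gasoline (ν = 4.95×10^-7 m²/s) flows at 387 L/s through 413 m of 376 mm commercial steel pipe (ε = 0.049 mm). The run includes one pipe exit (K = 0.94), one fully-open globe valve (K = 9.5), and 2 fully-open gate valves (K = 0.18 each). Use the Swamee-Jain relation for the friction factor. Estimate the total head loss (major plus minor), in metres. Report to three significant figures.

H_L ≈ 15.7 m

V = 4Q/(πD²) = 3.485 m/s; V²/2g = 0.6191 m
Re = 2.65×10^6, ε/D = 1.30×10^-4 → f = 0.01322 (Swamee-Jain)
Major: h_f = f(L/D)·V²/2g = 0.01322·1098·0.6191 = 8.988 m
Minor: ΣK = 10.8; h_m = ΣK·V²/2g = 6.687 m
Total H_L = 8.988 + 6.687 = 15.67 m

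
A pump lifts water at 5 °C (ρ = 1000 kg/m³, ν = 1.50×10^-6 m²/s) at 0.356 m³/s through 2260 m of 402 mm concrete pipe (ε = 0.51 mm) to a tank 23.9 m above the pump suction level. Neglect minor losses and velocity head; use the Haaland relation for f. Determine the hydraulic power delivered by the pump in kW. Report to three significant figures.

P_hyd ≈ 250 kW

V = 4Q/(πD²) = 2.805 m/s; Re = 7.52×10^5; ε/D = 0.00127; f = 0.02116
h_f = f(L/D)V²/2g = 47.71 m
Total head H = z + h_f = 23.9 + 47.71 = 71.61 m
P_hyd = ρgQH = 1000·9.81·0.356·71.61 = 250.1 kW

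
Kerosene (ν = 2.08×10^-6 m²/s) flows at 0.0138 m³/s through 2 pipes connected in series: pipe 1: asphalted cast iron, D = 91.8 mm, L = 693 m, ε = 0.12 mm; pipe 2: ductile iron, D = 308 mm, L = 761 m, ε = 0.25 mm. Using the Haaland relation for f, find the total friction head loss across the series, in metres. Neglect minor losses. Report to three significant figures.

Pipe 1: V = 2.085 m/s, Re = 9.20×10^4, ε/D = 0.00131, f = 0.02313, h_1 = f(L/D)V²/2g = 38.69 m
Pipe 2: V = 0.1852 m/s, Re = 2.74×10^4, ε/D = 8.12×10^-4, f = 0.02562, h_2 = f(L/D)V²/2g = 0.1107 m
Series → Q common, losses add: H = Σh = 38.80 m

H ≈ 38.8 m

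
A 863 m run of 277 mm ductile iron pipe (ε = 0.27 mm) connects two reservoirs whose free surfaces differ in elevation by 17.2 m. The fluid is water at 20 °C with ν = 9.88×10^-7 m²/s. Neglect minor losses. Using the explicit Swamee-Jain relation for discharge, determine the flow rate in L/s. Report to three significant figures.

Swamee-Jain (Type II): Q = -0.965·√(gD⁵h_f/L)·ln[ε/(3.7D) + √(3.17ν²L/(gD³h_f))]
√(gD⁵h_f/L) = √(9.81·0.277⁵·17.2/863) = 0.01786
ε/(3.7D) = 2.63×10^-4; √(3.17ν²L/(gD³h_f)) = 2.73×10^-5
Q = -0.965·0.01786·ln(2.907×10^-4) = 0.1403 m³/s
Check: V = 2.33 m/s, Re = 6.53×10^5, f = 0.02009, h_f = 17.3 m ≈ 17.2 m ✓

Q ≈ 140 L/s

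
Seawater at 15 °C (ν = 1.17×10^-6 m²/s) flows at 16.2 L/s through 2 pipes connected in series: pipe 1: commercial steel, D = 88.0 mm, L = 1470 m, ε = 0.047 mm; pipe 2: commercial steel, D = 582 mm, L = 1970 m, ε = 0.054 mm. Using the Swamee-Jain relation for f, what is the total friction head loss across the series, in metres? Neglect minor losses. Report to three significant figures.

Pipe 1: V = 2.664 m/s, Re = 2.00×10^5, ε/D = 5.34×10^-4, f = 0.01911, h_1 = f(L/D)V²/2g = 115.4 m
Pipe 2: V = 0.06089 m/s, Re = 3.03×10^4, ε/D = 9.28×10^-5, f = 0.02361, h_2 = f(L/D)V²/2g = 0.01510 m
Series → Q common, losses add: H = Σh = 115.4 m

H ≈ 115 m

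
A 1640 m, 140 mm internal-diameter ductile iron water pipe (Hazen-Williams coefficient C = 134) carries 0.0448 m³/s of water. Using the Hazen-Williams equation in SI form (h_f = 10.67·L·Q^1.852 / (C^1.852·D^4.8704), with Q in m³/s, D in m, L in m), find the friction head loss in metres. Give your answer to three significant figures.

h_f = 10.67·1640·0.0448^1.852 / (134^1.852·0.140^4.8704) = 92.15 m

h_f ≈ 92.1 m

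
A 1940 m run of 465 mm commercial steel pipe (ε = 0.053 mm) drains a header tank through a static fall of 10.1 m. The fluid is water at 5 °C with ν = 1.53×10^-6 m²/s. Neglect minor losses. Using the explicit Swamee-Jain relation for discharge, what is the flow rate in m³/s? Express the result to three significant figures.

Swamee-Jain (Type II): Q = -0.965·√(gD⁵h_f/L)·ln[ε/(3.7D) + √(3.17ν²L/(gD³h_f))]
√(gD⁵h_f/L) = √(9.81·0.465⁵·10.1/1940) = 0.03332
ε/(3.7D) = 3.08×10^-5; √(3.17ν²L/(gD³h_f)) = 3.80×10^-5
Q = -0.965·0.03332·ln(6.882×10^-5) = 0.3082 m³/s
Check: V = 1.81 m/s, Re = 5.52×10^5, f = 0.01447, h_f = 10.1 m ≈ 10.1 m ✓

Q ≈ 0.308 m³/s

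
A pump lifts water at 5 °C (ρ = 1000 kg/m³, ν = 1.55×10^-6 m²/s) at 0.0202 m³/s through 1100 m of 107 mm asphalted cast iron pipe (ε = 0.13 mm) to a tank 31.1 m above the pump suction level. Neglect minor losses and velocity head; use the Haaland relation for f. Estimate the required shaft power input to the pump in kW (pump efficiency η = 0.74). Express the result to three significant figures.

V = 4Q/(πD²) = 2.246 m/s; Re = 1.55×10^5; ε/D = 0.00121; f = 0.02202
h_f = f(L/D)V²/2g = 58.23 m
Total head H = z + h_f = 31.1 + 58.23 = 89.33 m
P_hyd = ρgQH = 1000·9.81·0.0202·89.33 = 17.70 kW
P_shaft = P_hyd/η = 17.70/0.74 = 23.92 kW

P_shaft ≈ 23.9 kW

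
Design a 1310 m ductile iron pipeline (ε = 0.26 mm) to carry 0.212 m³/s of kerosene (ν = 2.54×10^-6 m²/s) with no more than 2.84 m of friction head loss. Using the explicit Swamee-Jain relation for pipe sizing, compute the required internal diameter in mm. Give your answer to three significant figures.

D ≈ 512 mm

Swamee-Jain (Type III): D = 0.66·[ε^1.25·(LQ²/(gh_f))^4.75 + ν·Q^9.4·(L/(gh_f))^5.2]^0.04
LQ²/(gh_f) = 2.113; L/(gh_f) = 47.02
Term 1 = ε^1.25·(…)^4.75 = 0.00115; Term 2 = ν·Q^9.4·(…)^5.2 = 5.86×10^-4
D = 0.66·(0.00115 + 5.86×10^-4)^0.04 = 0.5119 m = 512 mm
Check: V = 1.03 m/s, Re = 2.08×10^5, f = 0.01891, h_f = 2.62 m ≈ 2.84 m ✓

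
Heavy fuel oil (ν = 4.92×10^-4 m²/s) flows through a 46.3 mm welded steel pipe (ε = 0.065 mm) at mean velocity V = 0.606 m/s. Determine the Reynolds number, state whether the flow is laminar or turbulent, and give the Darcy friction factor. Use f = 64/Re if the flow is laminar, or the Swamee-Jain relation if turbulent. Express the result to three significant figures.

Re = VD/ν = 0.6060·0.0463/4.92×10^-4 = 57.0
Re < 2300 → laminar → f = 64/Re = 1.122

Re ≈ 57.0; laminar; f = 64/Re ≈ 1.12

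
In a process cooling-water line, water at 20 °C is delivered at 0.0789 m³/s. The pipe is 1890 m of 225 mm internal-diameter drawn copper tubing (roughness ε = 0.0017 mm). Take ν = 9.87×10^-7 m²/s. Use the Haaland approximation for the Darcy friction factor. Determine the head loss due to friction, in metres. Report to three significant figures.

V = 4Q/(πD²) = 4·0.0789/(π·0.225²) = 1.984 m/s
Re = VD/ν = 1.984·0.225/9.87×10^-7 = 4.52×10^5 → turbulent
ε/D = 0.0017/225 = 7.56×10^-6
Haaland: f = 0.01338
h_f = f(L/D)V²/(2g) = 0.01338·(1890/0.225)·1.984²/(2·9.81) = 22.55 m

h_f ≈ 22.6 m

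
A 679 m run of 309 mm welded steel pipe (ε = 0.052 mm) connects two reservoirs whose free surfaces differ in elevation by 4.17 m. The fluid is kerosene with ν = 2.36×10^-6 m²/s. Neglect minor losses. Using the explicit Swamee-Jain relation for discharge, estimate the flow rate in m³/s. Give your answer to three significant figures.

Q ≈ 0.111 m³/s

Swamee-Jain (Type II): Q = -0.965·√(gD⁵h_f/L)·ln[ε/(3.7D) + √(3.17ν²L/(gD³h_f))]
√(gD⁵h_f/L) = √(9.81·0.309⁵·4.17/679) = 0.01303
ε/(3.7D) = 4.55×10^-5; √(3.17ν²L/(gD³h_f)) = 9.97×10^-5
Q = -0.965·0.01303·ln(1.451×10^-4) = 0.1111 m³/s
Check: V = 1.48 m/s, Re = 1.94×10^5, f = 0.01698, h_f = 4.17 m ≈ 4.17 m ✓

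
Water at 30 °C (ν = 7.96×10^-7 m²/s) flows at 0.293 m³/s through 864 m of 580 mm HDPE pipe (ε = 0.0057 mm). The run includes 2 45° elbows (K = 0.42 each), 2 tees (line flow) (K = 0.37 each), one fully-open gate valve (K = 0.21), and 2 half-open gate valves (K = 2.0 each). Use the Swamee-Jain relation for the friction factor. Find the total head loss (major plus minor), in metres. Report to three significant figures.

V = 4Q/(πD²) = 1.109 m/s; V²/2g = 0.06268 m
Re = 8.08×10^5, ε/D = 9.83×10^-6 → f = 0.01225 (Swamee-Jain)
Major: h_f = f(L/D)·V²/2g = 0.01225·1490·0.06268 = 1.144 m
Minor: ΣK = 5.79; h_m = ΣK·V²/2g = 0.3629 m
Total H_L = 1.144 + 0.3629 = 1.507 m

H_L ≈ 1.51 m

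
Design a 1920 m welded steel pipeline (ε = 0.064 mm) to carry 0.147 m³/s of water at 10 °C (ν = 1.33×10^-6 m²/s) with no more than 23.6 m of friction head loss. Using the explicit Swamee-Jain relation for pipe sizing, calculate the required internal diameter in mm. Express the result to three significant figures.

Swamee-Jain (Type III): D = 0.66·[ε^1.25·(LQ²/(gh_f))^4.75 + ν·Q^9.4·(L/(gh_f))^5.2]^0.04
LQ²/(gh_f) = 0.1792; L/(gh_f) = 8.293
Term 1 = ε^1.25·(…)^4.75 = 1.63×10^-9; Term 2 = ν·Q^9.4·(…)^5.2 = 1.19×10^-9
D = 0.66·(1.63×10^-9 + 1.19×10^-9)^0.04 = 0.3003 m = 300 mm
Check: V = 2.08 m/s, Re = 4.69×10^5, f = 0.01572, h_f = 22.1 m ≈ 23.6 m ✓

D ≈ 300 mm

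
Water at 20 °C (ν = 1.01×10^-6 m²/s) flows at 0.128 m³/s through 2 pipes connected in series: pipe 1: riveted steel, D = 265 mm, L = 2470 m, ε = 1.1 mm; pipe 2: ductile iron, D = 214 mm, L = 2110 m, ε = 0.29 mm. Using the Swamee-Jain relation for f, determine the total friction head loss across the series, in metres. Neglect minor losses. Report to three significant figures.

H ≈ 212 m

Pipe 1: V = 2.321 m/s, Re = 6.09×10^5, ε/D = 0.00415, f = 0.02899, h_1 = f(L/D)V²/2g = 74.18 m
Pipe 2: V = 3.559 m/s, Re = 7.54×10^5, ε/D = 0.00136, f = 0.02159, h_2 = f(L/D)V²/2g = 137.4 m
Series → Q common, losses add: H = Σh = 211.6 m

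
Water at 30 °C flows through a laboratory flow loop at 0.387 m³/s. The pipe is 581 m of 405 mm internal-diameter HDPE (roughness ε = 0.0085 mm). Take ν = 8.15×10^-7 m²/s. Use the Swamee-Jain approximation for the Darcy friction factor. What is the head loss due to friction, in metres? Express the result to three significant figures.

V = 4Q/(πD²) = 4·0.387/(π·0.405²) = 3.004 m/s
Re = VD/ν = 3.004·0.405/8.15×10^-7 = 1.49×10^6 → turbulent
ε/D = 0.0085/405 = 2.10×10^-5
Swamee-Jain: f = 0.01149
h_f = f(L/D)V²/(2g) = 0.01149·(581/0.405)·3.004²/(2·9.81) = 7.579 m

h_f ≈ 7.58 m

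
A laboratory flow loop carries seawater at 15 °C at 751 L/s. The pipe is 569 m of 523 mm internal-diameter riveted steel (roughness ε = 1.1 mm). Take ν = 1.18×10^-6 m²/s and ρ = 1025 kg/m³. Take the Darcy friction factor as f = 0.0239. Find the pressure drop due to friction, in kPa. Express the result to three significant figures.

Δp ≈ 163 kPa

V = 4Q/(πD²) = 4·0.751/(π·0.523²) = 3.496 m/s
h_f = f(L/D)V²/(2g) = 0.02390·(569/0.523)·3.496²/(2·9.81) = 16.20 m
Δp = ρg·h_f = 1025·9.81·16.20 = 162.9 kPa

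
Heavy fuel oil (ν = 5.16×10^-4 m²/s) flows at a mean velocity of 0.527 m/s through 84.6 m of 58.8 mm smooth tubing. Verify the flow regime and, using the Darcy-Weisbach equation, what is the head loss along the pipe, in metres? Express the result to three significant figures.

Re = VD/ν = 0.527·0.05880/5.16×10^-4 = 60.1 → laminar (Re < 2300)
f = 64/Re = 1.066
h_f = f(L/D)V²/(2g) = 1.066·(84.6/0.05880)·0.527²/(2·9.81) = 21.70 m

h_f ≈ 21.7 m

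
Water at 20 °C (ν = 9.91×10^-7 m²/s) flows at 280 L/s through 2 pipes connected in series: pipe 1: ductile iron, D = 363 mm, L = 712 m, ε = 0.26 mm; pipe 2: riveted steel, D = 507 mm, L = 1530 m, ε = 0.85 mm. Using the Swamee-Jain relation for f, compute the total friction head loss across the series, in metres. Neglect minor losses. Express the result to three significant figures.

Pipe 1: V = 2.706 m/s, Re = 9.91×10^5, ε/D = 7.16×10^-4, f = 0.01862, h_1 = f(L/D)V²/2g = 13.63 m
Pipe 2: V = 1.387 m/s, Re = 7.10×10^5, ε/D = 0.00168, f = 0.02275, h_2 = f(L/D)V²/2g = 6.731 m
Series → Q common, losses add: H = Σh = 20.36 m

H ≈ 20.4 m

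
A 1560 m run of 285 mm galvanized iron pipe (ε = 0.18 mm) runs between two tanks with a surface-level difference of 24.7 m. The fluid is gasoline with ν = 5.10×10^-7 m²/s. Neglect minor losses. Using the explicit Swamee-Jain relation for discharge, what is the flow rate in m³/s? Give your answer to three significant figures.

Q ≈ 0.142 m³/s

Swamee-Jain (Type II): Q = -0.965·√(gD⁵h_f/L)·ln[ε/(3.7D) + √(3.17ν²L/(gD³h_f))]
√(gD⁵h_f/L) = √(9.81·0.285⁵·24.7/1560) = 0.01709
ε/(3.7D) = 1.71×10^-4; √(3.17ν²L/(gD³h_f)) = 1.51×10^-5
Q = -0.965·0.01709·ln(1.858×10^-4) = 0.1417 m³/s
Check: V = 2.22 m/s, Re = 1.24×10^6, f = 0.01804, h_f = 24.8 m ≈ 24.7 m ✓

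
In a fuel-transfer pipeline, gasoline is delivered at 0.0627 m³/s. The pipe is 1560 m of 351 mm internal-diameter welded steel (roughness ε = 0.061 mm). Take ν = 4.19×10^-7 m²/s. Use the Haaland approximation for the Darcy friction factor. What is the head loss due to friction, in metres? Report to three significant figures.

V = 4Q/(πD²) = 4·0.0627/(π·0.351²) = 0.6480 m/s
Re = VD/ν = 0.6480·0.351/4.19×10^-7 = 5.43×10^5 → turbulent
ε/D = 0.061/351 = 1.74×10^-4
Haaland: f = 0.01493
h_f = f(L/D)V²/(2g) = 0.01493·(1560/0.351)·0.6480²/(2·9.81) = 1.420 m

h_f ≈ 1.42 m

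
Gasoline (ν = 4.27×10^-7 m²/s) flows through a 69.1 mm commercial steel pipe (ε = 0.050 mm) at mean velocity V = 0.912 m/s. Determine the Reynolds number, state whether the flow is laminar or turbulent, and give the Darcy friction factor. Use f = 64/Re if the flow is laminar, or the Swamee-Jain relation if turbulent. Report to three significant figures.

Re ≈ 1.48×10^5; turbulent; f ≈ 0.0205

Re = VD/ν = 0.9120·0.0691/4.27×10^-7 = 1.48×10^5
Re > 4000 → turbulent; ε/D = 7.24×10^-4
Swamee-Jain: f = 0.02052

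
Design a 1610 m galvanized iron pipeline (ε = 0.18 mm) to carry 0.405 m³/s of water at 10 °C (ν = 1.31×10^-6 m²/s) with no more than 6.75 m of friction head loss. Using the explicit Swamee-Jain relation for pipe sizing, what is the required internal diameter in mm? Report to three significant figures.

D ≈ 563 mm

Swamee-Jain (Type III): D = 0.66·[ε^1.25·(LQ²/(gh_f))^4.75 + ν·Q^9.4·(L/(gh_f))^5.2]^0.04
LQ²/(gh_f) = 3.988; L/(gh_f) = 24.31
Term 1 = ε^1.25·(…)^4.75 = 0.0149; Term 2 = ν·Q^9.4·(…)^5.2 = 0.00430
D = 0.66·(0.0149 + 0.00430)^0.04 = 0.5635 m = 563 mm
Check: V = 1.62 m/s, Re = 6.99×10^5, f = 0.01620, h_f = 6.22 m ≈ 6.75 m ✓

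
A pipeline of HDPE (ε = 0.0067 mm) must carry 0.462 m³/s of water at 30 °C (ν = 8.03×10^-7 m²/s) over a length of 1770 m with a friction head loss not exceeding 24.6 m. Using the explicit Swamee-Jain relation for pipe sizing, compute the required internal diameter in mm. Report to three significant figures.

D ≈ 429 mm

Swamee-Jain (Type III): D = 0.66·[ε^1.25·(LQ²/(gh_f))^4.75 + ν·Q^9.4·(L/(gh_f))^5.2]^0.04
LQ²/(gh_f) = 1.566; L/(gh_f) = 7.334
Term 1 = ε^1.25·(…)^4.75 = 2.87×10^-6; Term 2 = ν·Q^9.4·(…)^5.2 = 1.79×10^-5
D = 0.66·(2.87×10^-6 + 1.79×10^-5)^0.04 = 0.4288 m = 429 mm
Check: V = 3.20 m/s, Re = 1.71×10^6, f = 0.01114, h_f = 24.0 m ≈ 24.6 m ✓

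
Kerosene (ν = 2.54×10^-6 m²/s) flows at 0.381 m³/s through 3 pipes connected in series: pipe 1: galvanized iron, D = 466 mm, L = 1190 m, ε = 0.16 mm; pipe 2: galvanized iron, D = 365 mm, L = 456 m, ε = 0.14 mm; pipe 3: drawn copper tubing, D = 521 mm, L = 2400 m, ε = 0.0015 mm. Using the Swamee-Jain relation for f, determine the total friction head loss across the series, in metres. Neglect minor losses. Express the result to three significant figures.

Pipe 1: V = 2.234 m/s, Re = 4.10×10^5, ε/D = 3.43×10^-4, f = 0.01693, h_1 = f(L/D)V²/2g = 11.00 m
Pipe 2: V = 3.641 m/s, Re = 5.23×10^5, ε/D = 3.84×10^-4, f = 0.01696, h_2 = f(L/D)V²/2g = 14.31 m
Pipe 3: V = 1.787 m/s, Re = 3.67×10^5, ε/D = 2.88×10^-6, f = 0.01389, h_3 = f(L/D)V²/2g = 10.41 m
Series → Q common, losses add: H = Σh = 35.73 m

H ≈ 35.7 m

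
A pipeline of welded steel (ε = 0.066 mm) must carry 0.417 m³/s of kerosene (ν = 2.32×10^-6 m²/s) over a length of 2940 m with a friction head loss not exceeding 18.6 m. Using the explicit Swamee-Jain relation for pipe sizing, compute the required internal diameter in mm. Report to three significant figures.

Swamee-Jain (Type III): D = 0.66·[ε^1.25·(LQ²/(gh_f))^4.75 + ν·Q^9.4·(L/(gh_f))^5.2]^0.04
LQ²/(gh_f) = 2.802; L/(gh_f) = 16.11
Term 1 = ε^1.25·(…)^4.75 = 7.94×10^-4; Term 2 = ν·Q^9.4·(…)^5.2 = 0.00118
D = 0.66·(7.94×10^-4 + 0.00118)^0.04 = 0.5145 m = 514 mm
Check: V = 2.01 m/s, Re = 4.45×10^5, f = 0.01497, h_f = 17.6 m ≈ 18.6 m ✓

D ≈ 514 mm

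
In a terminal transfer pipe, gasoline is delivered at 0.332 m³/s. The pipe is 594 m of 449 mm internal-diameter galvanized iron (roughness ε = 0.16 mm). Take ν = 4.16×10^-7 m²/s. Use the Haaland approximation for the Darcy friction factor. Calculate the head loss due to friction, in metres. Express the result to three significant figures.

V = 4Q/(πD²) = 4·0.332/(π·0.449²) = 2.097 m/s
Re = VD/ν = 2.097·0.449/4.16×10^-7 = 2.26×10^6 → turbulent
ε/D = 0.16/449 = 3.56×10^-4
Haaland: f = 0.01579
h_f = f(L/D)V²/(2g) = 0.01579·(594/0.449)·2.097²/(2·9.81) = 4.680 m

h_f ≈ 4.68 m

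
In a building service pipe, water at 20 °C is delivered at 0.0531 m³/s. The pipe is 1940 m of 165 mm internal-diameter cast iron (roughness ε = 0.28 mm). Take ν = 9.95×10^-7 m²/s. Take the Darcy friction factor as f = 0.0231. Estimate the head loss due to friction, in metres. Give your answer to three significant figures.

V = 4Q/(πD²) = 4·0.0531/(π·0.165²) = 2.483 m/s
h_f = f(L/D)V²/(2g) = 0.02310·(1940/0.165)·2.483²/(2·9.81) = 85.37 m

h_f ≈ 85.4 m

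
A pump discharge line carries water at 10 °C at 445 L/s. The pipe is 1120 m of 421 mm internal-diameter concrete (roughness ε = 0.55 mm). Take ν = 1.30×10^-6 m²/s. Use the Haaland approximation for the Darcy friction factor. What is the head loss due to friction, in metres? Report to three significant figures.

h_f ≈ 29.4 m

V = 4Q/(πD²) = 4·0.445/(π·0.421²) = 3.197 m/s
Re = VD/ν = 3.197·0.421/1.30×10^-6 = 1.04×10^6 → turbulent
ε/D = 0.55/421 = 0.00131
Haaland: f = 0.02123
h_f = f(L/D)V²/(2g) = 0.02123·(1120/0.421)·3.197²/(2·9.81) = 29.42 m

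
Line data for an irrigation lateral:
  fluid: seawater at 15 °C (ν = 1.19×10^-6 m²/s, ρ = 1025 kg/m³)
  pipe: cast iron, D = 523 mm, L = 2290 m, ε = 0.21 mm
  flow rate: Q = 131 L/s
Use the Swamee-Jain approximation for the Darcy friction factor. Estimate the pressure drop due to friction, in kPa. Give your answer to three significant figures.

Δp ≈ 14.9 kPa

V = 4Q/(πD²) = 4·0.131/(π·0.523²) = 0.6098 m/s
Re = VD/ν = 0.6098·0.523/1.19×10^-6 = 2.68×10^5 → turbulent
ε/D = 0.21/523 = 4.02×10^-4
Swamee-Jain: f = 0.01790
h_f = f(L/D)V²/(2g) = 0.01790·(2290/0.523)·0.6098²/(2·9.81) = 1.486 m
Δp = ρg·h_f = 1025·9.81·1.486 = 14.94 kPa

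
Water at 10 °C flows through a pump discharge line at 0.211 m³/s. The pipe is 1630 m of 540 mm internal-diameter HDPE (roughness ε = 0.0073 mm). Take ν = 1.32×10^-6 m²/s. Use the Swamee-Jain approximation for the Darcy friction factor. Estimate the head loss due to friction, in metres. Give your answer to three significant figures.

h_f ≈ 1.82 m

V = 4Q/(πD²) = 4·0.211/(π·0.540²) = 0.9213 m/s
Re = VD/ν = 0.9213·0.540/1.32×10^-6 = 3.77×10^5 → turbulent
ε/D = 0.0073/540 = 1.35×10^-5
Swamee-Jain: f = 0.01396
h_f = f(L/D)V²/(2g) = 0.01396·(1630/0.540)·0.9213²/(2·9.81) = 1.823 m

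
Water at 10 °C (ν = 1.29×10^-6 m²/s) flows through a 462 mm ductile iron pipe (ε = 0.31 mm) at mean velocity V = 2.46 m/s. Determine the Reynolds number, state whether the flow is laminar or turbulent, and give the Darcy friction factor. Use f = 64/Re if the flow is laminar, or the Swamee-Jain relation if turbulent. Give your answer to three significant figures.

Re ≈ 8.81×10^5; turbulent; f ≈ 0.0184

Re = VD/ν = 2.460·0.462/1.29×10^-6 = 8.81×10^5
Re > 4000 → turbulent; ε/D = 6.71×10^-4
Swamee-Jain: f = 0.01842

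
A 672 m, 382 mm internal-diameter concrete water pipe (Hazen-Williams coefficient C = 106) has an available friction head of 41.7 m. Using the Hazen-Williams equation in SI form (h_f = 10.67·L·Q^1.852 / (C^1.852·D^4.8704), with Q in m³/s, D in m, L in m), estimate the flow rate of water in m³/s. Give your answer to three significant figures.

Q ≈ 0.524 m³/s

Rearranging: Q = [h_f·C^1.852·D^4.8704 / (10.67·L)]^(1/1.852)
Q = [41.7·106^1.852·0.382^4.8704 / (10.67·672)]^0.540 = 0.5238 m³/s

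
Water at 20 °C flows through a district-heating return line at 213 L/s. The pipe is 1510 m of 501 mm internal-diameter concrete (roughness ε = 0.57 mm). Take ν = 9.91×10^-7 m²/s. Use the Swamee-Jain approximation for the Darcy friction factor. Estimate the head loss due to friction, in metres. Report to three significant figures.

V = 4Q/(πD²) = 4·0.213/(π·0.501²) = 1.080 m/s
Re = VD/ν = 1.080·0.501/9.91×10^-7 = 5.46×10^5 → turbulent
ε/D = 0.57/501 = 0.00114
Swamee-Jain: f = 0.02088
h_f = f(L/D)V²/(2g) = 0.02088·(1510/0.501)·1.080²/(2·9.81) = 3.745 m

h_f ≈ 3.75 m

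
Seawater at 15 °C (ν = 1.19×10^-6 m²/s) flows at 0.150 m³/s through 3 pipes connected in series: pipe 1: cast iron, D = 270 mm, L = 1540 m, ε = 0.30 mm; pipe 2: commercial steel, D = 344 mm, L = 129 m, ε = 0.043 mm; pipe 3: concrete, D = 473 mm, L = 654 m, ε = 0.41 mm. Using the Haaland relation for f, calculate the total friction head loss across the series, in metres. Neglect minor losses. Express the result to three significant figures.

H ≈ 42.9 m

Pipe 1: V = 2.620 m/s, Re = 5.94×10^5, ε/D = 0.00111, f = 0.02060, h_1 = f(L/D)V²/2g = 41.10 m
Pipe 2: V = 1.614 m/s, Re = 4.67×10^5, ε/D = 1.25×10^-4, f = 0.01465, h_2 = f(L/D)V²/2g = 0.7292 m
Pipe 3: V = 0.8536 m/s, Re = 3.39×10^5, ε/D = 8.67×10^-4, f = 0.01984, h_3 = f(L/D)V²/2g = 1.019 m
Series → Q common, losses add: H = Σh = 42.85 m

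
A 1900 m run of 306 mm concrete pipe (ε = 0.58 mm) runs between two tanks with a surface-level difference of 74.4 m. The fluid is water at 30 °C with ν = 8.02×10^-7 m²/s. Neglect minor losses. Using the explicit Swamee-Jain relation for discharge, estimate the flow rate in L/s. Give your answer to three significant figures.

Swamee-Jain (Type II): Q = -0.965·√(gD⁵h_f/L)·ln[ε/(3.7D) + √(3.17ν²L/(gD³h_f))]
√(gD⁵h_f/L) = √(9.81·0.306⁵·74.4/1900) = 0.03210
ε/(3.7D) = 5.12×10^-4; √(3.17ν²L/(gD³h_f)) = 1.36×10^-5
Q = -0.965·0.03210·ln(5.259×10^-4) = 0.2339 m³/s
Check: V = 3.18 m/s, Re = 1.21×10^6, f = 0.02332, h_f = 74.6 m ≈ 74.4 m ✓

Q ≈ 234 L/s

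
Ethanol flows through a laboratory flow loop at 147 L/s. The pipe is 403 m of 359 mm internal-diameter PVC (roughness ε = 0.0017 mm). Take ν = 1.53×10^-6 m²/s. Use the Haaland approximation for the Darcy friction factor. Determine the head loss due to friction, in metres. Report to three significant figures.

h_f ≈ 1.69 m

V = 4Q/(πD²) = 4·0.147/(π·0.359²) = 1.452 m/s
Re = VD/ν = 1.452·0.359/1.53×10^-6 = 3.41×10^5 → turbulent
ε/D = 0.0017/359 = 4.74×10^-6
Haaland: f = 0.01405
h_f = f(L/D)V²/(2g) = 0.01405·(403/0.359)·1.452²/(2·9.81) = 1.695 m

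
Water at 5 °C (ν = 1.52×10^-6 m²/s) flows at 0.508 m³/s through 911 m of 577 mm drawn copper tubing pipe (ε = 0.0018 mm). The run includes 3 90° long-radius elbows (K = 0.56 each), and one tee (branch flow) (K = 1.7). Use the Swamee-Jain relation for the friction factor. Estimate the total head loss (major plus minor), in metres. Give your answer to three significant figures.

V = 4Q/(πD²) = 1.943 m/s; V²/2g = 0.1924 m
Re = 7.37×10^5, ε/D = 3.12×10^-6 → f = 0.01229 (Swamee-Jain)
Major: h_f = f(L/D)·V²/2g = 0.01229·1579·0.1924 = 3.733 m
Minor: ΣK = 3.38; h_m = ΣK·V²/2g = 0.6502 m
Total H_L = 3.733 + 0.6502 = 4.383 m

H_L ≈ 4.38 m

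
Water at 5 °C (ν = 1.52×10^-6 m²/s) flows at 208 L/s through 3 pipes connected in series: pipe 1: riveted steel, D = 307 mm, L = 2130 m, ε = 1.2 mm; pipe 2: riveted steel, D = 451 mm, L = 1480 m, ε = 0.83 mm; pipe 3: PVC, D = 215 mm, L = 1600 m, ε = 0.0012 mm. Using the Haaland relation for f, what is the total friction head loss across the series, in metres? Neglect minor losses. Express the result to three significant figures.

H ≈ 237 m

Pipe 1: V = 2.810 m/s, Re = 5.68×10^5, ε/D = 0.00391, f = 0.02846, h_1 = f(L/D)V²/2g = 79.47 m
Pipe 2: V = 1.302 m/s, Re = 3.86×10^5, ε/D = 0.00184, f = 0.02340, h_2 = f(L/D)V²/2g = 6.634 m
Pipe 3: V = 5.729 m/s, Re = 8.10×10^5, ε/D = 5.58×10^-6, f = 0.01209, h_3 = f(L/D)V²/2g = 150.5 m
Series → Q common, losses add: H = Σh = 236.6 m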